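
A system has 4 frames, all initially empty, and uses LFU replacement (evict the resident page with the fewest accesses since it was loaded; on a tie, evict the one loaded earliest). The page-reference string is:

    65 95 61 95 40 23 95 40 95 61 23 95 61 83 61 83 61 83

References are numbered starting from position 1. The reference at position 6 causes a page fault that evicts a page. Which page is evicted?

pos 1: 65 → fault, frames (65)
pos 2: 95 → fault, frames (65 95)
pos 3: 61 → fault, frames (65 95 61)
pos 4: 95 → hit
pos 5: 40 → fault, frames (65 95 61 40)
pos 6: 23 → fault, evict 65, frames (95 61 40 23)
At position 6, page 65 is evicted.

65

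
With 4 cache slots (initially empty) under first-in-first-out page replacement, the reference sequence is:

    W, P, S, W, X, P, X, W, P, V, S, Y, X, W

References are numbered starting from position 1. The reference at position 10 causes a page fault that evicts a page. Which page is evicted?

W

pos 1: W -> miss, frames [W]
pos 2: P -> miss, frames [W, P]
pos 3: S -> miss, frames [W, P, S]
pos 4: W -> hit
pos 5: X -> miss, frames [W, P, S, X]
pos 6: P -> hit
pos 7: X -> hit
pos 8: W -> hit
pos 9: P -> hit
pos 10: V -> miss, evict W, frames [P, S, X, V]
At position 10, page W is evicted.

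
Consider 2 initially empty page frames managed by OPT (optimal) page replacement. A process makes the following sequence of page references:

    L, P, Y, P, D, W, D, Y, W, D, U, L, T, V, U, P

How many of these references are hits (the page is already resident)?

L → fault, frames (L)
P → fault, frames (L P)
Y → fault, evict L, frames (P Y)
P → hit
D → fault, evict P, frames (Y D)
W → fault, evict Y, frames (D W)
D → hit
Y → fault, evict D, frames (W Y)
W → hit
D → fault, evict Y, frames (W D)
U → fault, evict D, frames (W U)
L → fault, evict W, frames (U L)
T → fault, evict L, frames (U T)
V → fault, evict T, frames (U V)
U → hit
P → fault, evict V, frames (U P)
Hits: 4.

4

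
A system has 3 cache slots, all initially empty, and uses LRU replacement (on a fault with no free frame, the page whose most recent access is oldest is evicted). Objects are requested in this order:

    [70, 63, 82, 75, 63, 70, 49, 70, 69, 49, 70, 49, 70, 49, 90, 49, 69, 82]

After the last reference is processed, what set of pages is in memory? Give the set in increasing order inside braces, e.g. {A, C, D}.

70 -> fault, frames (70)
63 -> fault, frames (70 63)
82 -> fault, frames (70 63 82)
75 -> fault, evict 70, frames (63 82 75)
63 -> hit
70 -> fault, evict 82, frames (75 63 70)
49 -> fault, evict 75, frames (63 70 49)
70 -> hit
69 -> fault, evict 63, frames (49 70 69)
49 -> hit
70 -> hit
49 -> hit
70 -> hit
49 -> hit
90 -> fault, evict 69, frames (70 49 90)
49 -> hit
69 -> fault, evict 70, frames (90 49 69)
82 -> fault, evict 90, frames (49 69 82)

{49, 69, 82}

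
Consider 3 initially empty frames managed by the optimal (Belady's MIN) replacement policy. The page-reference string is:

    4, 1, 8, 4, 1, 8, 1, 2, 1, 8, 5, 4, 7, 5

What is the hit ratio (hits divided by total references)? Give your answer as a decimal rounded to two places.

0.50

4 → miss, frames {4}
1 → miss, frames {4,1}
8 → miss, frames {4,1,8}
4 → hit
1 → hit
8 → hit
1 → hit
2 → miss, evict 4, frames {1,8,2}
1 → hit
8 → hit
5 → miss, evict 2, frames {1,8,5}
4 → miss, evict 8, frames {1,5,4}
7 → miss, evict 4, frames {1,5,7}
5 → hit
Hits: 7 of 14 references → 7/14 = 0.5000.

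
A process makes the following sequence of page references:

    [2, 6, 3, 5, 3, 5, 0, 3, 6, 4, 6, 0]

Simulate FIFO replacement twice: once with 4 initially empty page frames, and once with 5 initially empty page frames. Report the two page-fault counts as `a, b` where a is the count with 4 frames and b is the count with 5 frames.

4 frames: F F F F . . F . . F F . → 7 faults.
5 frames: F F F F . . F . . F . . → 6 faults.
6 < 7: adding a frame reduced faults, as is typical.

7, 6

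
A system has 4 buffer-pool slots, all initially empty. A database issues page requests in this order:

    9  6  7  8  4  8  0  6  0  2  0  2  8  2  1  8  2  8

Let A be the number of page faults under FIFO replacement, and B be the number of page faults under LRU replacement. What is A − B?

Under FIFO: F F F F F . F F . F . . F . F . . . → 10 faults.
Under LRU: F F F F F . F F . F . . . . F . . . → 9 faults.
A − B = 10 − 9 = 1.

1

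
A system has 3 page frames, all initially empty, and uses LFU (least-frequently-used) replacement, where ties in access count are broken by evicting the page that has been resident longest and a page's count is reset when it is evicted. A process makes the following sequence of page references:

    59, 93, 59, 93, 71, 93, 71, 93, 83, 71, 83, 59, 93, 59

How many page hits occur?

9

59 → fault, frames {59}
93 → fault, frames {59,93}
59 → hit
93 → hit
71 → fault, frames {59,93,71}
93 → hit
71 → hit
93 → hit
83 → fault, evict 59, frames {93,71,83}
71 → hit
83 → hit
59 → fault, evict 83, frames {93,71,59}
93 → hit
59 → hit
Hits: 9.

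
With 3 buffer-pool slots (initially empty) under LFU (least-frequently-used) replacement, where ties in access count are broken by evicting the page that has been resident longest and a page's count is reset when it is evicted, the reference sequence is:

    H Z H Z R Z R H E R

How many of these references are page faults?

H: fault, frames [H]
Z: fault, frames [H, Z]
H: hit
Z: hit
R: fault, frames [H, Z, R]
Z: hit
R: hit
H: hit
E: fault, evict R, frames [H, Z, E]
R: fault, evict E, frames [H, Z, R]
Page faults: 5.

5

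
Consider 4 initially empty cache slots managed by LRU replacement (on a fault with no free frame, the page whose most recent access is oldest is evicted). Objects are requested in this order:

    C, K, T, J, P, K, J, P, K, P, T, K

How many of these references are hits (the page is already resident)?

7

C → miss, frames (C)
K → miss, frames (C K)
T → miss, frames (C K T)
J → miss, frames (C K T J)
P → miss, evict C, frames (K T J P)
K → hit
J → hit
P → hit
K → hit
P → hit
T → hit
K → hit
Hits: 7.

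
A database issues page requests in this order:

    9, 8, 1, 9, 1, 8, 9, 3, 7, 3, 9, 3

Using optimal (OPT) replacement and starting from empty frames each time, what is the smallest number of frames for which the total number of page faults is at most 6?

3

f=1: 12 faults
f=2: 7 faults
f=3: 5 faults
f=4: 5 faults
f=5: 5 faults
Smallest f with faults ≤ 6 is 3.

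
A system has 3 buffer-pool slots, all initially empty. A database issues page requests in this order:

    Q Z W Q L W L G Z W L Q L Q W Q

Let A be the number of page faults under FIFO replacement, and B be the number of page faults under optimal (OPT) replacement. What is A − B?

Under FIFO: F F F . F . . F F F F F . . . . → 9 faults.
Under OPT: F F F . F . . F . . F F . . . . → 7 faults.
A − B = 9 − 7 = 2.

2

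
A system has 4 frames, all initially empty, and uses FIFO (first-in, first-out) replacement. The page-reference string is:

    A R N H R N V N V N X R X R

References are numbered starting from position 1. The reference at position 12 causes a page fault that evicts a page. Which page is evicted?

N

pos 1: A -> fault, frames [A]
pos 2: R -> fault, frames [A, R]
pos 3: N -> fault, frames [A, R, N]
pos 4: H -> fault, frames [A, R, N, H]
pos 5: R -> hit
pos 6: N -> hit
pos 7: V -> fault, evict A, frames [R, N, H, V]
pos 8: N -> hit
pos 9: V -> hit
pos 10: N -> hit
pos 11: X -> fault, evict R, frames [N, H, V, X]
pos 12: R -> fault, evict N, frames [H, V, X, R]
At position 12, page N is evicted.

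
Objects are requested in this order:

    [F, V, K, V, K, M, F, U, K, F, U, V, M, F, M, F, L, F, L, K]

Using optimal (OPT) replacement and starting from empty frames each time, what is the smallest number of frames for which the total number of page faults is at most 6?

f=1: 20 faults
f=2: 11 faults
f=3: 8 faults
f=4: 7 faults
f=5: 6 faults
f=6: 6 faults
Smallest f with faults ≤ 6 is 5.

5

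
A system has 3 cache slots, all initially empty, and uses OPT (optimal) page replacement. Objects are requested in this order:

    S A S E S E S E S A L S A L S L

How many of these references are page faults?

4

S: miss, frames (S)
A: miss, frames (S A)
S: hit
E: miss, frames (S A E)
S: hit
E: hit
S: hit
E: hit
S: hit
A: hit
L: miss, evict E, frames (S A L)
S: hit
A: hit
L: hit
S: hit
L: hit
Page faults: 4.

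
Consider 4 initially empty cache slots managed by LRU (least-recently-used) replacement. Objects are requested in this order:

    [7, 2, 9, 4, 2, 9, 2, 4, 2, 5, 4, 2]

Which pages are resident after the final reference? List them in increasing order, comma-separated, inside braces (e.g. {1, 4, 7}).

{2, 4, 5, 9}

7: miss, frames (7)
2: miss, frames (7 2)
9: miss, frames (7 2 9)
4: miss, frames (7 2 9 4)
2: hit
9: hit
2: hit
4: hit
2: hit
5: miss, evict 7, frames (9 4 2 5)
4: hit
2: hit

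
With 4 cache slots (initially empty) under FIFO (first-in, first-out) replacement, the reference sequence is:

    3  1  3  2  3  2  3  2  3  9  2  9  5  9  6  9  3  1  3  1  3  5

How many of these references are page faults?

3 -> miss, frames (3)
1 -> miss, frames (3 1)
3 -> hit
2 -> miss, frames (3 1 2)
3 -> hit
2 -> hit
3 -> hit
2 -> hit
3 -> hit
9 -> miss, frames (3 1 2 9)
2 -> hit
9 -> hit
5 -> miss, evict 3, frames (1 2 9 5)
9 -> hit
6 -> miss, evict 1, frames (2 9 5 6)
9 -> hit
3 -> miss, evict 2, frames (9 5 6 3)
1 -> miss, evict 9, frames (5 6 3 1)
3 -> hit
1 -> hit
3 -> hit
5 -> hit
Page faults: 8.

8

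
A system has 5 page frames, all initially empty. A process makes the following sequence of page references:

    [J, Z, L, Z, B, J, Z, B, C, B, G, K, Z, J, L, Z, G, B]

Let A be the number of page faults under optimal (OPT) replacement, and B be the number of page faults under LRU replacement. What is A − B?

Under OPT: F F F . F . . . F . F F . . . . . F → 8 faults.
Under LRU: F F F . F . . . F . F F . F F . . F → 10 faults.
A − B = 8 − 10 = -2.

-2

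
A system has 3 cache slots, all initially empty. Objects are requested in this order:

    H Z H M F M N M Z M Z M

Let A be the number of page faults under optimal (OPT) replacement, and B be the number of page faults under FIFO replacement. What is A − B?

-2

Under OPT: F F . F F . F . . . . . → 5 faults.
Under FIFO: F F . F F . F . F F . . → 7 faults.
A − B = 5 − 7 = -2.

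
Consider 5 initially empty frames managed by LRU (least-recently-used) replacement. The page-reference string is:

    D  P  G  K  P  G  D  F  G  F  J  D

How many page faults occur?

D: fault, frames (D)
P: fault, frames (D P)
G: fault, frames (D P G)
K: fault, frames (D P G K)
P: hit
G: hit
D: hit
F: fault, frames (K P G D F)
G: hit
F: hit
J: fault, evict K, frames (P D G F J)
D: hit
Page faults: 6.

6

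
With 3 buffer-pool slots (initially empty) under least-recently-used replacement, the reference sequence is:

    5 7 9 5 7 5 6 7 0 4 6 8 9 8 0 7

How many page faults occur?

11

5 → miss, frames [5]
7 → miss, frames [5, 7]
9 → miss, frames [5, 7, 9]
5 → hit
7 → hit
5 → hit
6 → miss, evict 9, frames [7, 5, 6]
7 → hit
0 → miss, evict 5, frames [6, 7, 0]
4 → miss, evict 6, frames [7, 0, 4]
6 → miss, evict 7, frames [0, 4, 6]
8 → miss, evict 0, frames [4, 6, 8]
9 → miss, evict 4, frames [6, 8, 9]
8 → hit
0 → miss, evict 6, frames [9, 8, 0]
7 → miss, evict 9, frames [8, 0, 7]
Page faults: 11.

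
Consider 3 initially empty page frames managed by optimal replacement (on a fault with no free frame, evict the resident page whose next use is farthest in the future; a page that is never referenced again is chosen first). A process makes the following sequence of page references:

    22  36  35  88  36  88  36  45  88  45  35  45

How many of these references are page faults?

22 -> miss, frames [22]
36 -> miss, frames [22, 36]
35 -> miss, frames [22, 36, 35]
88 -> miss, evict 22, frames [36, 35, 88]
36 -> hit
88 -> hit
36 -> hit
45 -> miss, evict 36, frames [35, 88, 45]
88 -> hit
45 -> hit
35 -> hit
45 -> hit
Page faults: 5.

5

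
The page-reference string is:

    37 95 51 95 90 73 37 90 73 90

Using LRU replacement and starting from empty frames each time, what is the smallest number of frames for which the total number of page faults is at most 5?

f=1: 10 faults
f=2: 8 faults
f=3: 6 faults
f=4: 6 faults
f=5: 5 faults
Smallest f with faults ≤ 5 is 5.

5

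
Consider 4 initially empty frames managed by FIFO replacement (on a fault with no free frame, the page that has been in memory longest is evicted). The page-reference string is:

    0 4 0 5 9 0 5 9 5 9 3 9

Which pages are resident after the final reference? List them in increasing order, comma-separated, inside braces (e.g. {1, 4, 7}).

0 → fault, frames (0)
4 → fault, frames (0 4)
0 → hit
5 → fault, frames (0 4 5)
9 → fault, frames (0 4 5 9)
0 → hit
5 → hit
9 → hit
5 → hit
9 → hit
3 → fault, evict 0, frames (4 5 9 3)
9 → hit

{3, 4, 5, 9}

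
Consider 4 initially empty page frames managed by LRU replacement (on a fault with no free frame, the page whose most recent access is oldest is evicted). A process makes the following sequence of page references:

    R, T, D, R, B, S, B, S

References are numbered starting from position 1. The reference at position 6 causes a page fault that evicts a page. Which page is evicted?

pos 1: R: miss, frames [R]
pos 2: T: miss, frames [R, T]
pos 3: D: miss, frames [R, T, D]
pos 4: R: hit
pos 5: B: miss, frames [T, D, R, B]
pos 6: S: miss, evict T, frames [D, R, B, S]
At position 6, page T is evicted.

T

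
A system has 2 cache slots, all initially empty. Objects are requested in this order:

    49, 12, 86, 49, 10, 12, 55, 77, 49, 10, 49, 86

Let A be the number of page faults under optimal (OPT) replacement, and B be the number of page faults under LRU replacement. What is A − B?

Under OPT: F F F . F F F F . F . F → 9 faults.
Under LRU: F F F F F F F F F F . F → 11 faults.
A − B = 9 − 11 = -2.

-2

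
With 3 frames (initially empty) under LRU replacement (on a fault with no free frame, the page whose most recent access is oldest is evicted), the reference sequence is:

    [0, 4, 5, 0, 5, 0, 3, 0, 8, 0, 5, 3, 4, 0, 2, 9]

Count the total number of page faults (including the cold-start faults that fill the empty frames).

0: miss, frames [0]
4: miss, frames [0, 4]
5: miss, frames [0, 4, 5]
0: hit
5: hit
0: hit
3: miss, evict 4, frames [5, 0, 3]
0: hit
8: miss, evict 5, frames [3, 0, 8]
0: hit
5: miss, evict 3, frames [8, 0, 5]
3: miss, evict 8, frames [0, 5, 3]
4: miss, evict 0, frames [5, 3, 4]
0: miss, evict 5, frames [3, 4, 0]
2: miss, evict 3, frames [4, 0, 2]
9: miss, evict 4, frames [0, 2, 9]
Page faults: 11.

11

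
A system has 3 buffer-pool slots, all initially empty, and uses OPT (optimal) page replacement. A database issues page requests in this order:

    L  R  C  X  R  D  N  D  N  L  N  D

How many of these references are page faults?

L → fault, frames [L]
R → fault, frames [L, R]
C → fault, frames [L, R, C]
X → fault, evict C, frames [L, R, X]
R → hit
D → fault, evict X, frames [L, R, D]
N → fault, evict R, frames [L, D, N]
D → hit
N → hit
L → hit
N → hit
D → hit
Page faults: 6.

6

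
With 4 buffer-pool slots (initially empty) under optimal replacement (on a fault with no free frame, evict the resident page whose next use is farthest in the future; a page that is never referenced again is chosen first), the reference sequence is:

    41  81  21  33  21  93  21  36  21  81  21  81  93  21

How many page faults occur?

41 -> miss, frames (41)
81 -> miss, frames (41 81)
21 -> miss, frames (41 81 21)
33 -> miss, frames (41 81 21 33)
21 -> hit
93 -> miss, evict 33, frames (41 81 21 93)
21 -> hit
36 -> miss, evict 41, frames (81 21 93 36)
21 -> hit
81 -> hit
21 -> hit
81 -> hit
93 -> hit
21 -> hit
Page faults: 6.

6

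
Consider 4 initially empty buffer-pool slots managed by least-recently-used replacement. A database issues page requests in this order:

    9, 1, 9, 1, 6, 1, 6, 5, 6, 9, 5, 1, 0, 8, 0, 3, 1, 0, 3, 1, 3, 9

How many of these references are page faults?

9 → fault, frames [9]
1 → fault, frames [9, 1]
9 → hit
1 → hit
6 → fault, frames [9, 1, 6]
1 → hit
6 → hit
5 → fault, frames [9, 1, 6, 5]
6 → hit
9 → hit
5 → hit
1 → hit
0 → fault, evict 6, frames [9, 5, 1, 0]
8 → fault, evict 9, frames [5, 1, 0, 8]
0 → hit
3 → fault, evict 5, frames [1, 8, 0, 3]
1 → hit
0 → hit
3 → hit
1 → hit
3 → hit
9 → fault, evict 8, frames [0, 1, 3, 9]
Page faults: 8.

8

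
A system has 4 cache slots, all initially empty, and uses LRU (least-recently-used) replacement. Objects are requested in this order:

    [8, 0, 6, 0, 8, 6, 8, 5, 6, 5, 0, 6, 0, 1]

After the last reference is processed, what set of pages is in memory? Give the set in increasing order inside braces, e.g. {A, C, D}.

8 → fault, frames [8]
0 → fault, frames [8, 0]
6 → fault, frames [8, 0, 6]
0 → hit
8 → hit
6 → hit
8 → hit
5 → fault, frames [0, 6, 8, 5]
6 → hit
5 → hit
0 → hit
6 → hit
0 → hit
1 → fault, evict 8, frames [5, 6, 0, 1]

{0, 1, 5, 6}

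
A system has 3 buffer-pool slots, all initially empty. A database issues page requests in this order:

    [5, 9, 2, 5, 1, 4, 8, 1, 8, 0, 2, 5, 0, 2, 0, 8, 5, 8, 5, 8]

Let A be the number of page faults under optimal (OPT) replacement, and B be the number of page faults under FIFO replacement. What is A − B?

-1

Under OPT: F F F . F F F . . F . F . . . F . . . . → 9 faults.
Under FIFO: F F F . F F F . . F F F . . . F . . . . → 10 faults.
A − B = 9 − 10 = -1.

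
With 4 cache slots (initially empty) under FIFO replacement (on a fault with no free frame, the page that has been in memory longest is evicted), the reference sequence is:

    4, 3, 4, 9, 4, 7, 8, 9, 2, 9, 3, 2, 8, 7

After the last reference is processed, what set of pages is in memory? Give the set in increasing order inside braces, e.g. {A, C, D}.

4 -> fault, frames {4}
3 -> fault, frames {4,3}
4 -> hit
9 -> fault, frames {4,3,9}
4 -> hit
7 -> fault, frames {4,3,9,7}
8 -> fault, evict 4, frames {3,9,7,8}
9 -> hit
2 -> fault, evict 3, frames {9,7,8,2}
9 -> hit
3 -> fault, evict 9, frames {7,8,2,3}
2 -> hit
8 -> hit
7 -> hit

{2, 3, 7, 8}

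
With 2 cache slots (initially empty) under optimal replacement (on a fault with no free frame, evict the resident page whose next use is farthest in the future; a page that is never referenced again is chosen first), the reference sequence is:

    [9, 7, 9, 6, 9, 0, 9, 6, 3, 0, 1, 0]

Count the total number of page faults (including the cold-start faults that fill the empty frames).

7

9: miss, frames {9}
7: miss, frames {9,7}
9: hit
6: miss, evict 7, frames {9,6}
9: hit
0: miss, evict 6, frames {9,0}
9: hit
6: miss, evict 9, frames {0,6}
3: miss, evict 6, frames {0,3}
0: hit
1: miss, evict 3, frames {0,1}
0: hit
Page faults: 7.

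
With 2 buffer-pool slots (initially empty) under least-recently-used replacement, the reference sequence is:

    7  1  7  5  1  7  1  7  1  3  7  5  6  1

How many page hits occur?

7 → fault, frames [7]
1 → fault, frames [7, 1]
7 → hit
5 → fault, evict 1, frames [7, 5]
1 → fault, evict 7, frames [5, 1]
7 → fault, evict 5, frames [1, 7]
1 → hit
7 → hit
1 → hit
3 → fault, evict 7, frames [1, 3]
7 → fault, evict 1, frames [3, 7]
5 → fault, evict 3, frames [7, 5]
6 → fault, evict 7, frames [5, 6]
1 → fault, evict 5, frames [6, 1]
Hits: 4.

4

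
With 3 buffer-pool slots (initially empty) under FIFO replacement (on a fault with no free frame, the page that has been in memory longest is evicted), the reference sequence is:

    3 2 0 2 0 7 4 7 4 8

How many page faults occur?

6

3 -> miss, frames {3}
2 -> miss, frames {3,2}
0 -> miss, frames {3,2,0}
2 -> hit
0 -> hit
7 -> miss, evict 3, frames {2,0,7}
4 -> miss, evict 2, frames {0,7,4}
7 -> hit
4 -> hit
8 -> miss, evict 0, frames {7,4,8}
Page faults: 6.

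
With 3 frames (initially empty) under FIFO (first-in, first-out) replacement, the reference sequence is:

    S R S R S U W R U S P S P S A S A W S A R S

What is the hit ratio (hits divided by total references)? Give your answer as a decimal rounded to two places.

S -> fault, frames {S}
R -> fault, frames {S,R}
S -> hit
R -> hit
S -> hit
U -> fault, frames {S,R,U}
W -> fault, evict S, frames {R,U,W}
R -> hit
U -> hit
S -> fault, evict R, frames {U,W,S}
P -> fault, evict U, frames {W,S,P}
S -> hit
P -> hit
S -> hit
A -> fault, evict W, frames {S,P,A}
S -> hit
A -> hit
W -> fault, evict S, frames {P,A,W}
S -> fault, evict P, frames {A,W,S}
A -> hit
R -> fault, evict A, frames {W,S,R}
S -> hit
Hits: 12 of 22 references → 12/22 = 0.5455.

0.55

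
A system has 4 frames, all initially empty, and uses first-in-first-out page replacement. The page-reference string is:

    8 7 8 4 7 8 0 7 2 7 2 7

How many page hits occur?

7

8: miss, frames (8)
7: miss, frames (8 7)
8: hit
4: miss, frames (8 7 4)
7: hit
8: hit
0: miss, frames (8 7 4 0)
7: hit
2: miss, evict 8, frames (7 4 0 2)
7: hit
2: hit
7: hit
Hits: 7.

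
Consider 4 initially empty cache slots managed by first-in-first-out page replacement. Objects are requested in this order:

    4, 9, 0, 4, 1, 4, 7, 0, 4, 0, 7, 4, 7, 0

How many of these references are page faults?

6

4 → fault, frames (4)
9 → fault, frames (4 9)
0 → fault, frames (4 9 0)
4 → hit
1 → fault, frames (4 9 0 1)
4 → hit
7 → fault, evict 4, frames (9 0 1 7)
0 → hit
4 → fault, evict 9, frames (0 1 7 4)
0 → hit
7 → hit
4 → hit
7 → hit
0 → hit
Page faults: 6.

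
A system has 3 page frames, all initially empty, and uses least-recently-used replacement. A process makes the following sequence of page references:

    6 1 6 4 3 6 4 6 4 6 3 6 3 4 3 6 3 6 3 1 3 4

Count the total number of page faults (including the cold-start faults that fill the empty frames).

6 -> fault, frames {6}
1 -> fault, frames {6,1}
6 -> hit
4 -> fault, frames {1,6,4}
3 -> fault, evict 1, frames {6,4,3}
6 -> hit
4 -> hit
6 -> hit
4 -> hit
6 -> hit
3 -> hit
6 -> hit
3 -> hit
4 -> hit
3 -> hit
6 -> hit
3 -> hit
6 -> hit
3 -> hit
1 -> fault, evict 4, frames {6,3,1}
3 -> hit
4 -> fault, evict 6, frames {1,3,4}
Page faults: 6.

6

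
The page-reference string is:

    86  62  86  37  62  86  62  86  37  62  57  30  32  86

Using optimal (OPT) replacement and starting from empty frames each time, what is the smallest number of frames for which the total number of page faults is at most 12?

f=1: 14 faults
f=2: 9 faults
f=3: 6 faults
f=4: 6 faults
f=5: 6 faults
f=6: 6 faults
Smallest f with faults ≤ 12 is 2.

2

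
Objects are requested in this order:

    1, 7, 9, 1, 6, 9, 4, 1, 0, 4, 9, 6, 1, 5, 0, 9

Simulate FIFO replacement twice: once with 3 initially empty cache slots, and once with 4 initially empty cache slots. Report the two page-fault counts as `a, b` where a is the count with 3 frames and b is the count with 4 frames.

3 frames: F F F . F . F F F . F F F F F F → 13 faults.
4 frames: F F F . F . F F F . F F . F . . → 10 faults.
10 < 13: adding a frame reduced faults, as is typical.

13, 10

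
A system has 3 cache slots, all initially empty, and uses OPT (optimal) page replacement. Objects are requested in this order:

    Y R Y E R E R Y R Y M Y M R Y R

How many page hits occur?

Y → fault, frames (Y)
R → fault, frames (Y R)
Y → hit
E → fault, frames (Y R E)
R → hit
E → hit
R → hit
Y → hit
R → hit
Y → hit
M → fault, evict E, frames (Y R M)
Y → hit
M → hit
R → hit
Y → hit
R → hit
Hits: 12.

12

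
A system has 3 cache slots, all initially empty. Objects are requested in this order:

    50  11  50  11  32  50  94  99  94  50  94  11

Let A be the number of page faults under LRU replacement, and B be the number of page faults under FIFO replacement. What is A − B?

-1

Under LRU: F F . . F . F F . . . F → 6 faults.
Under FIFO: F F . . F . F F . F . F → 7 faults.
A − B = 6 − 7 = -1.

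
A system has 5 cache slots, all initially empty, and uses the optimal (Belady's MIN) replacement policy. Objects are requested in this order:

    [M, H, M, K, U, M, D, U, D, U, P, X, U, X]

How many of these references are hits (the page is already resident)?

M: fault, frames (M)
H: fault, frames (M H)
M: hit
K: fault, frames (M H K)
U: fault, frames (M H K U)
M: hit
D: fault, frames (M H K U D)
U: hit
D: hit
U: hit
P: fault, evict D, frames (M H K U P)
X: fault, evict P, frames (M H K U X)
U: hit
X: hit
Hits: 7.

7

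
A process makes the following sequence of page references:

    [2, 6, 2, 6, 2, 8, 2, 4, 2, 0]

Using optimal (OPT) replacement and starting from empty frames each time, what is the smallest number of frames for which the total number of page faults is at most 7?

f=1: 10 faults
f=2: 5 faults
f=3: 5 faults
f=4: 5 faults
f=5: 5 faults
Smallest f with faults ≤ 7 is 2.

2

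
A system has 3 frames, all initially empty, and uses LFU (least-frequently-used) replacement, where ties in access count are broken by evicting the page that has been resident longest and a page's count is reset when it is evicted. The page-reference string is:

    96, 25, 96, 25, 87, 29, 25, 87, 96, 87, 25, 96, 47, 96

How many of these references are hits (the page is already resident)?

96 -> fault, frames [96]
25 -> fault, frames [96, 25]
96 -> hit
25 -> hit
87 -> fault, frames [96, 25, 87]
29 -> fault, evict 87, frames [96, 25, 29]
25 -> hit
87 -> fault, evict 29, frames [96, 25, 87]
96 -> hit
87 -> hit
25 -> hit
96 -> hit
47 -> fault, evict 87, frames [96, 25, 47]
96 -> hit
Hits: 8.

8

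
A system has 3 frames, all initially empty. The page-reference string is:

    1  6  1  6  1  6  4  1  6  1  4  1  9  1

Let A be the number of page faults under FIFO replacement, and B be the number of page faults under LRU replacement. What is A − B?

Under FIFO: F F . . . . F . . . . . F F → 5 faults.
Under LRU: F F . . . . F . . . . . F . → 4 faults.
A − B = 5 − 4 = 1.

1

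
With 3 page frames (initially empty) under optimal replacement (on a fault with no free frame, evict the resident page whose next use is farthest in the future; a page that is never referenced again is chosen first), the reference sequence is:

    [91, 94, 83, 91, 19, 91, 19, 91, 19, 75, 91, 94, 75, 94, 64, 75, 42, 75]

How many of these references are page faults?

91: fault, frames {91}
94: fault, frames {91,94}
83: fault, frames {91,94,83}
91: hit
19: fault, evict 83, frames {91,94,19}
91: hit
19: hit
91: hit
19: hit
75: fault, evict 19, frames {91,94,75}
91: hit
94: hit
75: hit
94: hit
64: fault, evict 94, frames {91,75,64}
75: hit
42: fault, evict 64, frames {91,75,42}
75: hit
Page faults: 7.

7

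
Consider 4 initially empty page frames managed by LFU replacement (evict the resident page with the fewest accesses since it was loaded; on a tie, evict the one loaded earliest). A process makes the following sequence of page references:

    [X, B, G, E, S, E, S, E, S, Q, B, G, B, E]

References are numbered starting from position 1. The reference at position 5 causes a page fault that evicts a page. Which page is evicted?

X

pos 1: X: fault, frames {X}
pos 2: B: fault, frames {X,B}
pos 3: G: fault, frames {X,B,G}
pos 4: E: fault, frames {X,B,G,E}
pos 5: S: fault, evict X, frames {B,G,E,S}
At position 5, page X is evicted.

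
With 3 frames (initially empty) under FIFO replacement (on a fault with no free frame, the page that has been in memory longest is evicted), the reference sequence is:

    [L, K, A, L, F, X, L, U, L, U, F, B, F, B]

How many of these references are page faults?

9

L → miss, frames {L}
K → miss, frames {L,K}
A → miss, frames {L,K,A}
L → hit
F → miss, evict L, frames {K,A,F}
X → miss, evict K, frames {A,F,X}
L → miss, evict A, frames {F,X,L}
U → miss, evict F, frames {X,L,U}
L → hit
U → hit
F → miss, evict X, frames {L,U,F}
B → miss, evict L, frames {U,F,B}
F → hit
B → hit
Page faults: 9.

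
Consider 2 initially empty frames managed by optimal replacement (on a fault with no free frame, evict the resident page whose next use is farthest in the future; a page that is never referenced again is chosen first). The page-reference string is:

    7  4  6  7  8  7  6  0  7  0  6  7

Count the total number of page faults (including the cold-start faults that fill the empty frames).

7

7 → miss, frames [7]
4 → miss, frames [7, 4]
6 → miss, evict 4, frames [7, 6]
7 → hit
8 → miss, evict 6, frames [7, 8]
7 → hit
6 → miss, evict 8, frames [7, 6]
0 → miss, evict 6, frames [7, 0]
7 → hit
0 → hit
6 → miss, evict 0, frames [7, 6]
7 → hit
Page faults: 7.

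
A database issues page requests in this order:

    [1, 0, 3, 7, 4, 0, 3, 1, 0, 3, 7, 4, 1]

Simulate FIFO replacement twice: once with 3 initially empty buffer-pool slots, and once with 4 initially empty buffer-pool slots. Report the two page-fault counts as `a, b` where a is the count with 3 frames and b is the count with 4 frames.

10, 11

3 frames: F F F F F F F F . . F F . → 10 faults.
4 frames: F F F F F . . F F F F F F → 11 faults.
11 > 10: adding a frame increased faults — Belady's anomaly.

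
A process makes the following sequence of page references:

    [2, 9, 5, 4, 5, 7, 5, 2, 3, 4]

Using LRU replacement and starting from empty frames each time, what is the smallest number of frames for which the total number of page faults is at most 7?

f=1: 10 faults
f=2: 8 faults
f=3: 8 faults
f=4: 8 faults
f=5: 6 faults
f=6: 6 faults
Smallest f with faults ≤ 7 is 5.

5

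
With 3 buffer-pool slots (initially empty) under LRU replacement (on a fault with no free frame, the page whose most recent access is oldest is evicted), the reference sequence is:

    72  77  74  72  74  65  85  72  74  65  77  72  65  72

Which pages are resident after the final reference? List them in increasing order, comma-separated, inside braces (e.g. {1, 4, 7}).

{65, 72, 77}

72 → miss, frames [72]
77 → miss, frames [72, 77]
74 → miss, frames [72, 77, 74]
72 → hit
74 → hit
65 → miss, evict 77, frames [72, 74, 65]
85 → miss, evict 72, frames [74, 65, 85]
72 → miss, evict 74, frames [65, 85, 72]
74 → miss, evict 65, frames [85, 72, 74]
65 → miss, evict 85, frames [72, 74, 65]
77 → miss, evict 72, frames [74, 65, 77]
72 → miss, evict 74, frames [65, 77, 72]
65 → hit
72 → hit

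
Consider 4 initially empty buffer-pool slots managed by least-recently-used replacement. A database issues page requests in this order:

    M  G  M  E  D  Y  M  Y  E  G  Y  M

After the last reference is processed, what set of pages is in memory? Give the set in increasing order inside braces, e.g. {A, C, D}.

{E, G, M, Y}

M → fault, frames [M]
G → fault, frames [M, G]
M → hit
E → fault, frames [G, M, E]
D → fault, frames [G, M, E, D]
Y → fault, evict G, frames [M, E, D, Y]
M → hit
Y → hit
E → hit
G → fault, evict D, frames [M, Y, E, G]
Y → hit
M → hit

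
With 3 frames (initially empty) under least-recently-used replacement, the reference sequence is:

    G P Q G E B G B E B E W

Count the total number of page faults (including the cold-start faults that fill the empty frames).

6

G → miss, frames {G}
P → miss, frames {G,P}
Q → miss, frames {G,P,Q}
G → hit
E → miss, evict P, frames {Q,G,E}
B → miss, evict Q, frames {G,E,B}
G → hit
B → hit
E → hit
B → hit
E → hit
W → miss, evict G, frames {B,E,W}
Page faults: 6.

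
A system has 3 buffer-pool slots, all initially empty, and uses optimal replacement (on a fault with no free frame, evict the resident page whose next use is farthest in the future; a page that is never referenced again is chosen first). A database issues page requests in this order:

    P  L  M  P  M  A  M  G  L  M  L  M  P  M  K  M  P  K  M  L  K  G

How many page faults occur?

9

P: fault, frames [P]
L: fault, frames [P, L]
M: fault, frames [P, L, M]
P: hit
M: hit
A: fault, evict P, frames [L, M, A]
M: hit
G: fault, evict A, frames [L, M, G]
L: hit
M: hit
L: hit
M: hit
P: fault, evict G, frames [L, M, P]
M: hit
K: fault, evict L, frames [M, P, K]
M: hit
P: hit
K: hit
M: hit
L: fault, evict P, frames [M, K, L]
K: hit
G: fault, evict L, frames [M, K, G]
Page faults: 9.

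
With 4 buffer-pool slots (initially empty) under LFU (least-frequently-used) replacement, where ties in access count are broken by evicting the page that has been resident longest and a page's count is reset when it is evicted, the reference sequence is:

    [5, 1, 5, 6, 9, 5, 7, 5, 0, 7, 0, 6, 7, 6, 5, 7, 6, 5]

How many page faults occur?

5 -> miss, frames (5)
1 -> miss, frames (5 1)
5 -> hit
6 -> miss, frames (5 1 6)
9 -> miss, frames (5 1 6 9)
5 -> hit
7 -> miss, evict 1, frames (5 6 9 7)
5 -> hit
0 -> miss, evict 6, frames (5 9 7 0)
7 -> hit
0 -> hit
6 -> miss, evict 9, frames (5 7 0 6)
7 -> hit
6 -> hit
5 -> hit
7 -> hit
6 -> hit
5 -> hit
Page faults: 7.

7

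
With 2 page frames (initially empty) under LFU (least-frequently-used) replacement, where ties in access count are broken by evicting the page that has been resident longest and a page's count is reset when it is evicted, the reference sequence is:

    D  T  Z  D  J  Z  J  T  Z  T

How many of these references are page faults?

9

D → miss, frames [D]
T → miss, frames [D, T]
Z → miss, evict D, frames [T, Z]
D → miss, evict T, frames [Z, D]
J → miss, evict Z, frames [D, J]
Z → miss, evict D, frames [J, Z]
J → hit
T → miss, evict Z, frames [J, T]
Z → miss, evict T, frames [J, Z]
T → miss, evict Z, frames [J, T]
Page faults: 9.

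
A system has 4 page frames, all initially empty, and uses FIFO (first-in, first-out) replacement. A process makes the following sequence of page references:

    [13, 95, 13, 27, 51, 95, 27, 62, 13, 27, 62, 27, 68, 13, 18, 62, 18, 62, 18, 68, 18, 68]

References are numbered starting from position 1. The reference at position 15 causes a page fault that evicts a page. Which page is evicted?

pos 1: 13 → miss, frames [13]
pos 2: 95 → miss, frames [13, 95]
pos 3: 13 → hit
pos 4: 27 → miss, frames [13, 95, 27]
pos 5: 51 → miss, frames [13, 95, 27, 51]
pos 6: 95 → hit
pos 7: 27 → hit
pos 8: 62 → miss, evict 13, frames [95, 27, 51, 62]
pos 9: 13 → miss, evict 95, frames [27, 51, 62, 13]
pos 10: 27 → hit
pos 11: 62 → hit
pos 12: 27 → hit
pos 13: 68 → miss, evict 27, frames [51, 62, 13, 68]
pos 14: 13 → hit
pos 15: 18 → miss, evict 51, frames [62, 13, 68, 18]
At position 15, page 51 is evicted.

51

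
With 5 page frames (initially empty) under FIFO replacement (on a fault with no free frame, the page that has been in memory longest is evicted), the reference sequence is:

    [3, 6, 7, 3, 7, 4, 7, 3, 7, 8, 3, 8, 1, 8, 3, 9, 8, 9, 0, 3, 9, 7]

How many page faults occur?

3 → fault, frames [3]
6 → fault, frames [3, 6]
7 → fault, frames [3, 6, 7]
3 → hit
7 → hit
4 → fault, frames [3, 6, 7, 4]
7 → hit
3 → hit
7 → hit
8 → fault, frames [3, 6, 7, 4, 8]
3 → hit
8 → hit
1 → fault, evict 3, frames [6, 7, 4, 8, 1]
8 → hit
3 → fault, evict 6, frames [7, 4, 8, 1, 3]
9 → fault, evict 7, frames [4, 8, 1, 3, 9]
8 → hit
9 → hit
0 → fault, evict 4, frames [8, 1, 3, 9, 0]
3 → hit
9 → hit
7 → fault, evict 8, frames [1, 3, 9, 0, 7]
Page faults: 10.

10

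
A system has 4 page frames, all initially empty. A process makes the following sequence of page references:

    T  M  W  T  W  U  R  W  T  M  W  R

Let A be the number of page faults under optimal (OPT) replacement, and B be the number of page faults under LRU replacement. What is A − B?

Under OPT: F F F . . F F . . . . . → 5 faults.
Under LRU: F F F . . F F . . F . . → 6 faults.
A − B = 5 − 6 = -1.

-1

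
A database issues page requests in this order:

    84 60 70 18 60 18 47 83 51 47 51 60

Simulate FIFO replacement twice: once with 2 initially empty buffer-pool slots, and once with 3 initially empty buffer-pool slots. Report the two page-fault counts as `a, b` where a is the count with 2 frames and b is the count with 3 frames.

10, 8

2 frames: F F F F F . F F F F . F → 10 faults.
3 frames: F F F F . . F F F . . F → 8 faults.
8 < 10: adding a frame reduced faults, as is typical.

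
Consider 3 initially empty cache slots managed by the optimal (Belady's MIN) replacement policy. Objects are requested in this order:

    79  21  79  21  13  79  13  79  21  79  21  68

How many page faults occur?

79 → fault, frames (79)
21 → fault, frames (79 21)
79 → hit
21 → hit
13 → fault, frames (79 21 13)
79 → hit
13 → hit
79 → hit
21 → hit
79 → hit
21 → hit
68 → fault, evict 13, frames (79 21 68)
Page faults: 4.

4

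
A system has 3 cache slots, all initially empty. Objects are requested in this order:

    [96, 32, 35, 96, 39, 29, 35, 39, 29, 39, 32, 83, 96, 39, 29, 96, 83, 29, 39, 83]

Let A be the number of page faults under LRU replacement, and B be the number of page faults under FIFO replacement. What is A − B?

2

Under LRU: F F F . F F F . . . F F F F F . F . F . → 13 faults.
Under FIFO: F F F . F F . . . . F F F F F . F . . . → 11 faults.
A − B = 13 − 11 = 2.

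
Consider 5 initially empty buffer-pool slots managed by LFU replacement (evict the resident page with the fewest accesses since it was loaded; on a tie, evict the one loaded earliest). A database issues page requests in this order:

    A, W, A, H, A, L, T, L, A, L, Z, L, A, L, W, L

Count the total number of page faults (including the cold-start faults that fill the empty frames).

7

A → fault, frames (A)
W → fault, frames (A W)
A → hit
H → fault, frames (A W H)
A → hit
L → fault, frames (A W H L)
T → fault, frames (A W H L T)
L → hit
A → hit
L → hit
Z → fault, evict W, frames (A H L T Z)
L → hit
A → hit
L → hit
W → fault, evict H, frames (A L T Z W)
L → hit
Page faults: 7.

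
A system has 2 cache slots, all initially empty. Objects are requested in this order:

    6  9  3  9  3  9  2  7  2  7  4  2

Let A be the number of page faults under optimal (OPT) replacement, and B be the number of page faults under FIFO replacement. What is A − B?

Under OPT: F F F . . . F F . . F . → 6 faults.
Under FIFO: F F F . . . F F . . F F → 7 faults.
A − B = 6 − 7 = -1.

-1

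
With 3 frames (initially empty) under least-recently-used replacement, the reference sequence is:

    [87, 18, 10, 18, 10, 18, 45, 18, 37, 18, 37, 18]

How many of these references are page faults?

87: miss, frames [87]
18: miss, frames [87, 18]
10: miss, frames [87, 18, 10]
18: hit
10: hit
18: hit
45: miss, evict 87, frames [10, 18, 45]
18: hit
37: miss, evict 10, frames [45, 18, 37]
18: hit
37: hit
18: hit
Page faults: 5.

5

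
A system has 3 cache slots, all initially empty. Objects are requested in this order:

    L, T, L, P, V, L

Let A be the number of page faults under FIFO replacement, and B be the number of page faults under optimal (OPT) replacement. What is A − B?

Under FIFO: F F . F F F → 5 faults.
Under OPT: F F . F F . → 4 faults.
A − B = 5 − 4 = 1.

1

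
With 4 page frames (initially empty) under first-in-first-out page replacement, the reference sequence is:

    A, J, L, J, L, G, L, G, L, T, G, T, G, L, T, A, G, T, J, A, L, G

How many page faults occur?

9

A → fault, frames [A]
J → fault, frames [A, J]
L → fault, frames [A, J, L]
J → hit
L → hit
G → fault, frames [A, J, L, G]
L → hit
G → hit
L → hit
T → fault, evict A, frames [J, L, G, T]
G → hit
T → hit
G → hit
L → hit
T → hit
A → fault, evict J, frames [L, G, T, A]
G → hit
T → hit
J → fault, evict L, frames [G, T, A, J]
A → hit
L → fault, evict G, frames [T, A, J, L]
G → fault, evict T, frames [A, J, L, G]
Page faults: 9.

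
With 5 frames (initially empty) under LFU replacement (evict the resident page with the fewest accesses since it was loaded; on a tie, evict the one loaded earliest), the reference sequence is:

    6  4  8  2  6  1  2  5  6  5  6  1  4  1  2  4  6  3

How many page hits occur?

10

6: miss, frames (6)
4: miss, frames (6 4)
8: miss, frames (6 4 8)
2: miss, frames (6 4 8 2)
6: hit
1: miss, frames (6 4 8 2 1)
2: hit
5: miss, evict 4, frames (6 8 2 1 5)
6: hit
5: hit
6: hit
1: hit
4: miss, evict 8, frames (6 2 1 5 4)
1: hit
2: hit
4: hit
6: hit
3: miss, evict 5, frames (6 2 1 4 3)
Hits: 10.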